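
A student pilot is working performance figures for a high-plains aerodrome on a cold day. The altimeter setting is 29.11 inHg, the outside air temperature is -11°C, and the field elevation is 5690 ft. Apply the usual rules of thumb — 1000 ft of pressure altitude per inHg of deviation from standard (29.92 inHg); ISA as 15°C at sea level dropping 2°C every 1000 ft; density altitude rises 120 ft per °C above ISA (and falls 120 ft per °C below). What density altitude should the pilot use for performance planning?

Pressure altitude = 5690 + (29.92 − 29.11) × 1000 = 5690 + (+810) = 6500 ft.
ISA temperature at 6500 ft = 15 − 2 × (6500/1000) = 2°C.
ISA deviation = -11 − 2 = -13°C.
Density altitude = 6500 + 120 × (-13) = 4940 ft.

4940 ft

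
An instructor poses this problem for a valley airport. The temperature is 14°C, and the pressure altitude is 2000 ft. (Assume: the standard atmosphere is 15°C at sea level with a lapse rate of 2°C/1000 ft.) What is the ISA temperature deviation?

ISA temperature at 2000 ft = 15 − 2 × (2000/1000) = 11°C.
Deviation = OAT − ISA = 14 − 11 = +3°C.

ISA+3°C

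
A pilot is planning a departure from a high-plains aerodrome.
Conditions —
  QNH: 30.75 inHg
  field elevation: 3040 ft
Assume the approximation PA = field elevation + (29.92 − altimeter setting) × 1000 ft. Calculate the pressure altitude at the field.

Pressure correction = (29.92 − 30.75) × 1000 = -830 ft.
Pressure altitude = 3040 + (-830) = 2210 ft.

2210 ft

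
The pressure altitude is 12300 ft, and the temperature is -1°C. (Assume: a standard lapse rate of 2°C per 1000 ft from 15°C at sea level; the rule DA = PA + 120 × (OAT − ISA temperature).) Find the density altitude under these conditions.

ISA temperature at 12300 ft = 15 − 2 × (12300/1000) = -9.6°C.
ISA deviation = -1 − (-9.6) = +8.6°C.
Density altitude = 12300 + 120 × (8.6) = 12300 + (+1032) = 13332 ft.

13332 ft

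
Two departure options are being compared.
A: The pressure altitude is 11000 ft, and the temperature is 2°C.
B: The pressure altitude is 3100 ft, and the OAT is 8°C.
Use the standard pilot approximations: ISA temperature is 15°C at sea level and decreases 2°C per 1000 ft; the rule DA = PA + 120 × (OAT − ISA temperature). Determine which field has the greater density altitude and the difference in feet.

A: ISA temp = -7°C, deviation +9°C, DA = 11000 + 120 × 9 = 12080 ft.
B: ISA temp = 8.8°C, deviation -0.8°C, DA = 3100 + 120 × (-0.8) = 3004 ft.
A is higher by 12080 − 3004 = 9076 ft.

A by 9076 ft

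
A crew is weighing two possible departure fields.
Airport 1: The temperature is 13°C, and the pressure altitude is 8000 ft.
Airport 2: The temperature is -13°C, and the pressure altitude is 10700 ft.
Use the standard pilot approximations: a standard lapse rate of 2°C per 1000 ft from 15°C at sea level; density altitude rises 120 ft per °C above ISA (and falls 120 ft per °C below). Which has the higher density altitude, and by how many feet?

Airport 1: ISA temp = -1°C, deviation +14°C, DA = 8000 + 120 × 14 = 9680 ft.
Airport 2: ISA temp = -6.4°C, deviation -6.6°C, DA = 10700 + 120 × (-6.6) = 9908 ft.
Airport 2 is higher by 9908 − 9680 = 228 ft.

Airport 2 by 228 ft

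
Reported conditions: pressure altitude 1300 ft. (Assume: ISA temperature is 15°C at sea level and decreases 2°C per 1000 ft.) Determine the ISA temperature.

12.4°C

ISA temperature = 15 − 2 × (1300/1000) = 15 − 2.6 = 12.4°C.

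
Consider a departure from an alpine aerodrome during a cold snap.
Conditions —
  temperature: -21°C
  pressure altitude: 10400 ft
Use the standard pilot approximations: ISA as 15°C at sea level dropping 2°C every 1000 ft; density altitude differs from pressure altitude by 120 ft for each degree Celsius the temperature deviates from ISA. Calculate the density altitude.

ISA temperature at 10400 ft = 15 − 2 × (10400/1000) = -5.8°C.
ISA deviation = -21 − (-5.8) = -15.2°C.
Density altitude = 10400 + 120 × (-15.2) = 10400 + (-1824) = 8576 ft.

8576 ft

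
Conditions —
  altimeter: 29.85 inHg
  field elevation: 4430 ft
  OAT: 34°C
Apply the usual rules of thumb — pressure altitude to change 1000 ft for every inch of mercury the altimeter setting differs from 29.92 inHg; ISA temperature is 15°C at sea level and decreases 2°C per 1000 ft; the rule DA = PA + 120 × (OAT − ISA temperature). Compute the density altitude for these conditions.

7860 ft

Pressure altitude = 4430 + (29.92 − 29.85) × 1000 = 4430 + (+70) = 4500 ft.
ISA temperature at 4500 ft = 15 − 2 × (4500/1000) = 6°C.
ISA deviation = 34 − 6 = +28°C.
Density altitude = 4500 + 120 × (28) = 7860 ft.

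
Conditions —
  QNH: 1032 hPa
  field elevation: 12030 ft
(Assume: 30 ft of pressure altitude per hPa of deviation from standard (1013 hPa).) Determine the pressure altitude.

11460 ft

Pressure correction = (1013 − 1032) × 30 = -570 ft.
Pressure altitude = 12030 + (-570) = 11460 ft.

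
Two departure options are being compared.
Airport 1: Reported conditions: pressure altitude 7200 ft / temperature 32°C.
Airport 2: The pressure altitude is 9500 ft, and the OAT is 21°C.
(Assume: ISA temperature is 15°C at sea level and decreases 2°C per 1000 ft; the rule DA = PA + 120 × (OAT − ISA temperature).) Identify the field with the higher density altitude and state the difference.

Airport 2 by 1532 ft

Airport 1: ISA temp = 0.6°C, deviation +31.4°C, DA = 7200 + 120 × 31.4 = 10968 ft.
Airport 2: ISA temp = -4°C, deviation +25°C, DA = 9500 + 120 × 25 = 12500 ft.
Airport 2 is higher by 12500 − 10968 = 1532 ft.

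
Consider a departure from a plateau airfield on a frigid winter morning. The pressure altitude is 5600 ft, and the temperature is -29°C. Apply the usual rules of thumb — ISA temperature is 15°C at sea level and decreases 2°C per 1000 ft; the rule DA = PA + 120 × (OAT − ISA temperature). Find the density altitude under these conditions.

1664 ft

ISA temperature at 5600 ft = 15 − 2 × (5600/1000) = 3.8°C.
ISA deviation = -29 − 3.8 = -32.8°C.
Density altitude = 5600 + 120 × (-32.8) = 5600 + (-3936) = 1664 ft.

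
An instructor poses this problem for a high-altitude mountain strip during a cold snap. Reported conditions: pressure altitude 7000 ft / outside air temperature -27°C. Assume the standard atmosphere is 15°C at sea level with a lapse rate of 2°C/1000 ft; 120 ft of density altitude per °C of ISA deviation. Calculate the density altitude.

ISA temperature at 7000 ft = 15 − 2 × (7000/1000) = 1°C.
ISA deviation = -27 − 1 = -28°C.
Density altitude = 7000 + 120 × (-28) = 7000 + (-3360) = 3640 ft.

3640 ft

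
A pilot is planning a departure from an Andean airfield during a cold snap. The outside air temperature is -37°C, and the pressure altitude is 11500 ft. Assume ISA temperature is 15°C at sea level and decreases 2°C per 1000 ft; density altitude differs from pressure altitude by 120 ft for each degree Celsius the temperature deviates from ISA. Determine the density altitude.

8020 ft

ISA temperature at 11500 ft = 15 − 2 × (11500/1000) = -8°C.
ISA deviation = -37 − (-8) = -29°C.
Density altitude = 11500 + 120 × (-29) = 11500 + (-3480) = 8020 ft.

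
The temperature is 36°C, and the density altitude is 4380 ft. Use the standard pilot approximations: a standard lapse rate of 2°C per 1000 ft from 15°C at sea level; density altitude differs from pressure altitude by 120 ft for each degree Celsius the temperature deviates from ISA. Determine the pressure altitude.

1500 ft

DA = PA + 120 × (OAT − (15 − 2·PA/1000)) = PA + 120·OAT − 1800 + 0.24·PA = 1.24·PA + 120·OAT − 1800.
So 1.24·PA = 4380 − 120 × 36 + 1800 = 1860.
PA = 1860 / 1.24 = 1500 ft.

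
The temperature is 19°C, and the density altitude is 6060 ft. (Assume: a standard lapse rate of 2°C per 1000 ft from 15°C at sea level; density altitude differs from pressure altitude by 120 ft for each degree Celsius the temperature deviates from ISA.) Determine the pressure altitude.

4500 ft

DA = PA + 120 × (OAT − (15 − 2·PA/1000)) = PA + 120·OAT − 1800 + 0.24·PA = 1.24·PA + 120·OAT − 1800.
So 1.24·PA = 6060 − 120 × 19 + 1800 = 5580.
PA = 5580 / 1.24 = 4500 ft.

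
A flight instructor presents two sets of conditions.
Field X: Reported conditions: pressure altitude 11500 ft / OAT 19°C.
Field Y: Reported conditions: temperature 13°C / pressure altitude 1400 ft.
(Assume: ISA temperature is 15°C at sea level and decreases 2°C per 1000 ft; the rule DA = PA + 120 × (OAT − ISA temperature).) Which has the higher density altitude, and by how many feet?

Field X: ISA temp = -8°C, deviation +27°C, DA = 11500 + 120 × 27 = 14740 ft.
Field Y: ISA temp = 12.2°C, deviation +0.8°C, DA = 1400 + 120 × 0.8 = 1496 ft.
Field X is higher by 14740 − 1496 = 13244 ft.

Field X by 13244 ft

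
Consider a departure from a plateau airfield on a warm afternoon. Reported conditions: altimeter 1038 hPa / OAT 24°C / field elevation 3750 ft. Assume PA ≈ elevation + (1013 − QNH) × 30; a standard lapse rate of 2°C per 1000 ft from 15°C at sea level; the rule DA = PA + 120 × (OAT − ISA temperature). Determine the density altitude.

Pressure altitude = 3750 + (1013 − 1038) × 30 = 3750 + (-750) = 3000 ft.
ISA temperature at 3000 ft = 15 − 2 × (3000/1000) = 9°C.
ISA deviation = 24 − 9 = +15°C.
Density altitude = 3000 + 120 × (15) = 4800 ft.

4800 ft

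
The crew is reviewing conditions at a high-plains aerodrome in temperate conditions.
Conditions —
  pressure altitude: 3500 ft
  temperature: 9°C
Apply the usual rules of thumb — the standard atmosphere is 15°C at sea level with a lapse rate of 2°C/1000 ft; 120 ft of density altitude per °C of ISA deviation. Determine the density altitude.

3620 ft

ISA temperature at 3500 ft = 15 − 2 × (3500/1000) = 8°C.
ISA deviation = 9 − 8 = +1°C.
Density altitude = 3500 + 120 × (1) = 3500 + (+120) = 3620 ft.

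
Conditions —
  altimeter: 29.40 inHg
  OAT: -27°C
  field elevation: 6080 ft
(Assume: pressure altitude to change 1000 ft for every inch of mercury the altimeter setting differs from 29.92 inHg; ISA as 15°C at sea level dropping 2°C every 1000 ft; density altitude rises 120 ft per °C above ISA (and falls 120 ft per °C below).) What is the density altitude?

3144 ft

Pressure altitude = 6080 + (29.92 − 29.40) × 1000 = 6080 + (+520) = 6600 ft.
ISA temperature at 6600 ft = 15 − 2 × (6600/1000) = 1.8°C.
ISA deviation = -27 − 1.8 = -28.8°C.
Density altitude = 6600 + 120 × (-28.8) = 3144 ft.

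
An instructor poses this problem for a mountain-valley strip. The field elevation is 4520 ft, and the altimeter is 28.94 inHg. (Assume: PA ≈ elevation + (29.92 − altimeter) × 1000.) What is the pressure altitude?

Pressure correction = (29.92 − 28.94) × 1000 = +980 ft.
Pressure altitude = 4520 + (+980) = 5500 ft.

5500 ft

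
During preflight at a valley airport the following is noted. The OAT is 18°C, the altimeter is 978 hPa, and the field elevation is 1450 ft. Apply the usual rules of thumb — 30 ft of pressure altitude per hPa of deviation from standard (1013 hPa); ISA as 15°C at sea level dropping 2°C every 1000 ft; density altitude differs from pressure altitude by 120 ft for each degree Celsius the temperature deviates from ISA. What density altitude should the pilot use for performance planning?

3460 ft

Pressure altitude = 1450 + (1013 − 978) × 30 = 1450 + (+1050) = 2500 ft.
ISA temperature at 2500 ft = 15 − 2 × (2500/1000) = 10°C.
ISA deviation = 18 − 10 = +8°C.
Density altitude = 2500 + 120 × (8) = 3460 ft.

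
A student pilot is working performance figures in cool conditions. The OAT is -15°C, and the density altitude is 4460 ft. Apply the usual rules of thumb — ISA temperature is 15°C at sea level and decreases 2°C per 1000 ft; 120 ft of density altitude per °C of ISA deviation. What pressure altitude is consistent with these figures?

6500 ft

DA = PA + 120 × (OAT − (15 − 2·PA/1000)) = PA + 120·OAT − 1800 + 0.24·PA = 1.24·PA + 120·OAT − 1800.
So 1.24·PA = 4460 − 120 × (-15) + 1800 = 8060.
PA = 8060 / 1.24 = 6500 ft.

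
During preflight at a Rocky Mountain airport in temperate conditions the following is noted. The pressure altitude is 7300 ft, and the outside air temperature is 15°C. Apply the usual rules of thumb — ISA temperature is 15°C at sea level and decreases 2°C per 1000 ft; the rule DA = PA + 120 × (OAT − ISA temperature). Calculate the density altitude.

9052 ft

ISA temperature at 7300 ft = 15 − 2 × (7300/1000) = 0.4°C.
ISA deviation = 15 − 0.4 = +14.6°C.
Density altitude = 7300 + 120 × (14.6) = 7300 + (+1752) = 9052 ft.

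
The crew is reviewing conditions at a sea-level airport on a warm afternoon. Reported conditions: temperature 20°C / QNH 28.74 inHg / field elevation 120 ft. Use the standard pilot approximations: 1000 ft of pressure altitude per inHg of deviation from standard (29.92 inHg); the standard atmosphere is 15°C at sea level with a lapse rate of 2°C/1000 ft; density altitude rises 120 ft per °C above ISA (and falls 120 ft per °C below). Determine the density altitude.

Pressure altitude = 120 + (29.92 − 28.74) × 1000 = 120 + (+1180) = 1300 ft.
ISA temperature at 1300 ft = 15 − 2 × (1300/1000) = 12.4°C.
ISA deviation = 20 − 12.4 = +7.6°C.
Density altitude = 1300 + 120 × (7.6) = 2212 ft.

2212 ft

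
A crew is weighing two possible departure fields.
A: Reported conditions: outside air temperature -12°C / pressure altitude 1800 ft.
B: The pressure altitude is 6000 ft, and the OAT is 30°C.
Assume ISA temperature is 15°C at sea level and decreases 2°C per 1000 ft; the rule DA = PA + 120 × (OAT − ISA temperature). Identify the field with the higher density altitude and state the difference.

B by 10248 ft

A: ISA temp = 11.4°C, deviation -23.4°C, DA = 1800 + 120 × (-23.4) = -1008 ft.
B: ISA temp = 3°C, deviation +27°C, DA = 6000 + 120 × 27 = 9240 ft.
B is higher by 9240 − (-1008) = 10248 ft.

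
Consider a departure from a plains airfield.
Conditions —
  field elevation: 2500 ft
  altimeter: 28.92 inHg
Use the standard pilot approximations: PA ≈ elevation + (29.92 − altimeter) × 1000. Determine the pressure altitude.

3500 ft

Pressure correction = (29.92 − 28.92) × 1000 = +1000 ft.
Pressure altitude = 2500 + (+1000) = 3500 ft.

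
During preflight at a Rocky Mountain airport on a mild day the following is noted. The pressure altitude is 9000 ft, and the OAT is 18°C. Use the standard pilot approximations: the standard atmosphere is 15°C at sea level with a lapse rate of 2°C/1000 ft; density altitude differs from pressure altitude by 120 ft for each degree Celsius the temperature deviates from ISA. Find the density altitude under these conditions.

11520 ft

ISA temperature at 9000 ft = 15 − 2 × (9000/1000) = -3°C.
ISA deviation = 18 − (-3) = +21°C.
Density altitude = 9000 + 120 × (21) = 9000 + (+2520) = 11520 ft.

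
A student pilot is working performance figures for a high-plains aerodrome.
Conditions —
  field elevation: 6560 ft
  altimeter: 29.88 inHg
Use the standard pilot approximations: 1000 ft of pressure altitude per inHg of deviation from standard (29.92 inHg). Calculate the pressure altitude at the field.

6600 ft

Pressure correction = (29.92 − 29.88) × 1000 = +40 ft.
Pressure altitude = 6560 + (+40) = 6600 ft.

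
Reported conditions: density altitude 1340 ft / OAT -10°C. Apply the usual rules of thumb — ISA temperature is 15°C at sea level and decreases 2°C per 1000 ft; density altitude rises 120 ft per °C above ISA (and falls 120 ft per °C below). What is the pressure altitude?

3500 ft

DA = PA + 120 × (OAT − (15 − 2·PA/1000)) = PA + 120·OAT − 1800 + 0.24·PA = 1.24·PA + 120·OAT − 1800.
So 1.24·PA = 1340 − 120 × (-10) + 1800 = 4340.
PA = 4340 / 1.24 = 3500 ft.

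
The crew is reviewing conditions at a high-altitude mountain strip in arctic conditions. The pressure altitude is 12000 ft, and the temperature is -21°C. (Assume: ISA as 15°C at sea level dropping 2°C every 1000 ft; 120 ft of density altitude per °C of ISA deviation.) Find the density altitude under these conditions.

10560 ft

ISA temperature at 12000 ft = 15 − 2 × (12000/1000) = -9°C.
ISA deviation = -21 − (-9) = -12°C.
Density altitude = 12000 + 120 × (-12) = 12000 + (-1440) = 10560 ft.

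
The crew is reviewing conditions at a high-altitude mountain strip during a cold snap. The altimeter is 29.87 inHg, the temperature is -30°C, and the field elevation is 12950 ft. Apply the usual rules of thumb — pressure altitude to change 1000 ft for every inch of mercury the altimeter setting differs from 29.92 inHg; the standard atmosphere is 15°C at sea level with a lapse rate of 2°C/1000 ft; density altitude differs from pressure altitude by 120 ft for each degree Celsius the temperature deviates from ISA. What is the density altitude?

10720 ft

Pressure altitude = 12950 + (29.92 − 29.87) × 1000 = 12950 + (+50) = 13000 ft.
ISA temperature at 13000 ft = 15 − 2 × (13000/1000) = -11°C.
ISA deviation = -30 − (-11) = -19°C.
Density altitude = 13000 + 120 × (-19) = 10720 ft.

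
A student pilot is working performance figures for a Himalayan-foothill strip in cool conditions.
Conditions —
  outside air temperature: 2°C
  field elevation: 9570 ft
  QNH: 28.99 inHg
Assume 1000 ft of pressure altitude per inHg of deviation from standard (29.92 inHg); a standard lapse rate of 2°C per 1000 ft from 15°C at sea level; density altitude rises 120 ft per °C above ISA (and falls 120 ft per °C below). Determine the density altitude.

Pressure altitude = 9570 + (29.92 − 28.99) × 1000 = 9570 + (+930) = 10500 ft.
ISA temperature at 10500 ft = 15 − 2 × (10500/1000) = -6°C.
ISA deviation = 2 − (-6) = +8°C.
Density altitude = 10500 + 120 × (8) = 11460 ft.

11460 ft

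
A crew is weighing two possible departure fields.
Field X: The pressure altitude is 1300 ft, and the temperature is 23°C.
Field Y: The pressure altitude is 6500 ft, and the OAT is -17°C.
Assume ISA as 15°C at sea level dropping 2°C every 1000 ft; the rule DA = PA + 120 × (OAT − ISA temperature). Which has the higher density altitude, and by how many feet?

Field X: ISA temp = 12.4°C, deviation +10.6°C, DA = 1300 + 120 × 10.6 = 2572 ft.
Field Y: ISA temp = 2°C, deviation -19°C, DA = 6500 + 120 × (-19) = 4220 ft.
Field Y is higher by 4220 − 2572 = 1648 ft.

Field Y by 1648 ft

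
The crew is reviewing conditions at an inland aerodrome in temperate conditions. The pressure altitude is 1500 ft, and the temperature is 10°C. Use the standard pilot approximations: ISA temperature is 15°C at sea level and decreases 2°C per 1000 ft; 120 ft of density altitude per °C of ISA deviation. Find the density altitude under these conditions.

1260 ft

ISA temperature at 1500 ft = 15 − 2 × (1500/1000) = 12°C.
ISA deviation = 10 − 12 = -2°C.
Density altitude = 1500 + 120 × (-2) = 1500 + (-240) = 1260 ft.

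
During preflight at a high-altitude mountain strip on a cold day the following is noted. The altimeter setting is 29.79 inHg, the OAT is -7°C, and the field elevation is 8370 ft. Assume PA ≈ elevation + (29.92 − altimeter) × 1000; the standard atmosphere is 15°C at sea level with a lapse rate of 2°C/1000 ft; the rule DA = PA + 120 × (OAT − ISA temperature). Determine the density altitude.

7900 ft

Pressure altitude = 8370 + (29.92 − 29.79) × 1000 = 8370 + (+130) = 8500 ft.
ISA temperature at 8500 ft = 15 − 2 × (8500/1000) = -2°C.
ISA deviation = -7 − (-2) = -5°C.
Density altitude = 8500 + 120 × (-5) = 7900 ft.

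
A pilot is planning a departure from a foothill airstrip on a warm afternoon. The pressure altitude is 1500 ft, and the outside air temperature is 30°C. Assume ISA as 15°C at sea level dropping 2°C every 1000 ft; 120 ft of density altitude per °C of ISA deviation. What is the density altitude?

3660 ft

ISA temperature at 1500 ft = 15 − 2 × (1500/1000) = 12°C.
ISA deviation = 30 − 12 = +18°C.
Density altitude = 1500 + 120 × (18) = 1500 + (+2160) = 3660 ft.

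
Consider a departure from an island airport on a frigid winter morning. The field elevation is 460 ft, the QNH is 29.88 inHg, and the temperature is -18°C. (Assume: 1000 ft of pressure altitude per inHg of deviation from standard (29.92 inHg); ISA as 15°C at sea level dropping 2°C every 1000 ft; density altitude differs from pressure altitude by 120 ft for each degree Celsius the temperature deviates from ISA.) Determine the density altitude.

Pressure altitude = 460 + (29.92 − 29.88) × 1000 = 460 + (+40) = 500 ft.
ISA temperature at 500 ft = 15 − 2 × (500/1000) = 14°C.
ISA deviation = -18 − 14 = -32°C.
Density altitude = 500 + 120 × (-32) = -3340 ft.

-3340 ft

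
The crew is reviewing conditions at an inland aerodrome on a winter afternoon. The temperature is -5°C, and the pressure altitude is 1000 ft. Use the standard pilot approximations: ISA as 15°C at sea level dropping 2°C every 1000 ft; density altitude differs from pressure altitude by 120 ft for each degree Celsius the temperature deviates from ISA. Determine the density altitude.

-1160 ft

ISA temperature at 1000 ft = 15 − 2 × (1000/1000) = 13°C.
ISA deviation = -5 − 13 = -18°C.
Density altitude = 1000 + 120 × (-18) = 1000 + (-2160) = -1160 ft.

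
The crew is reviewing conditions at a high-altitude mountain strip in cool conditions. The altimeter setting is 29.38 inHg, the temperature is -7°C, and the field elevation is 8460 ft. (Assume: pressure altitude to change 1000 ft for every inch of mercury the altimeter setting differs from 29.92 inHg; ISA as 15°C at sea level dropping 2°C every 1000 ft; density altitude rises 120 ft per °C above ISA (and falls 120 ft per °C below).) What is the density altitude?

Pressure altitude = 8460 + (29.92 − 29.38) × 1000 = 8460 + (+540) = 9000 ft.
ISA temperature at 9000 ft = 15 − 2 × (9000/1000) = -3°C.
ISA deviation = -7 − (-3) = -4°C.
Density altitude = 9000 + 120 × (-4) = 8520 ft.

8520 ft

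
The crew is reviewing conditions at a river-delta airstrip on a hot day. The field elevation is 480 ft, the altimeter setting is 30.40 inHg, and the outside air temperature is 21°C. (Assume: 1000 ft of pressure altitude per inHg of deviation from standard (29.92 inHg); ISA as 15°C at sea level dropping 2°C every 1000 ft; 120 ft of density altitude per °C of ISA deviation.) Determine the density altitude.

Pressure altitude = 480 + (29.92 − 30.40) × 1000 = 480 + (-480) = 0 ft.
ISA temperature at 0 ft = 15 − 2 × (0/1000) = 15°C.
ISA deviation = 21 − 15 = +6°C.
Density altitude = 0 + 120 × (6) = 720 ft.

720 ft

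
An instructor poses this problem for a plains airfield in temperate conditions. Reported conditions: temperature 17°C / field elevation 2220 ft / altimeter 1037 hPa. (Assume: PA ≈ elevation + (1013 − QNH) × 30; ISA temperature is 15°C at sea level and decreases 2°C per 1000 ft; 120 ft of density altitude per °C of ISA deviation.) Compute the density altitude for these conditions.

Pressure altitude = 2220 + (1013 − 1037) × 30 = 2220 + (-720) = 1500 ft.
ISA temperature at 1500 ft = 15 − 2 × (1500/1000) = 12°C.
ISA deviation = 17 − 12 = +5°C.
Density altitude = 1500 + 120 × (5) = 2100 ft.

2100 ft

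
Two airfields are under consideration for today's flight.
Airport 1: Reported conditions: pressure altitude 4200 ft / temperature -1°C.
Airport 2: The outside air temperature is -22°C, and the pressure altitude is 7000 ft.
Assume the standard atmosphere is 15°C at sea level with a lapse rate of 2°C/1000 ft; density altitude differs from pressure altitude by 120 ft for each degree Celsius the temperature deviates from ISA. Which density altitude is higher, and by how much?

Airport 1: ISA temp = 6.6°C, deviation -7.6°C, DA = 4200 + 120 × (-7.6) = 3288 ft.
Airport 2: ISA temp = 1°C, deviation -23°C, DA = 7000 + 120 × (-23) = 4240 ft.
Airport 2 is higher by 4240 − 3288 = 952 ft.

Airport 2 by 952 ft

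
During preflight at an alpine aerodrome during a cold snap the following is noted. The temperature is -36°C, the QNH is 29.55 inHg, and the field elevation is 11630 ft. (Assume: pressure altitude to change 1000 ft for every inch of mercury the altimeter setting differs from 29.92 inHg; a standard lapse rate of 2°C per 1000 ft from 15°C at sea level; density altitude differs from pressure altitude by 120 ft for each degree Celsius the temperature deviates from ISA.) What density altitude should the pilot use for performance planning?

8760 ft

Pressure altitude = 11630 + (29.92 − 29.55) × 1000 = 11630 + (+370) = 12000 ft.
ISA temperature at 12000 ft = 15 − 2 × (12000/1000) = -9°C.
ISA deviation = -36 − (-9) = -27°C.
Density altitude = 12000 + 120 × (-27) = 8760 ft.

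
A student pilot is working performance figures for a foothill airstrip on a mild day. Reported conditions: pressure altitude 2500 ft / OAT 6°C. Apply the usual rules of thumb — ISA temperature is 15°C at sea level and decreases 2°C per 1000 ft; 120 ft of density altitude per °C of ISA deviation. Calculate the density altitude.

2020 ft

ISA temperature at 2500 ft = 15 − 2 × (2500/1000) = 10°C.
ISA deviation = 6 − 10 = -4°C.
Density altitude = 2500 + 120 × (-4) = 2500 + (-480) = 2020 ft.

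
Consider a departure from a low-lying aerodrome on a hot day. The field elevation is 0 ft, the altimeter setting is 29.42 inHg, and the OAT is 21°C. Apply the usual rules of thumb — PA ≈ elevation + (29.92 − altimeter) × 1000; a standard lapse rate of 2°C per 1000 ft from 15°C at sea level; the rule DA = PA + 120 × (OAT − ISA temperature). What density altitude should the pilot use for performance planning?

Pressure altitude = 0 + (29.92 − 29.42) × 1000 = 0 + (+500) = 500 ft.
ISA temperature at 500 ft = 15 − 2 × (500/1000) = 14°C.
ISA deviation = 21 − 14 = +7°C.
Density altitude = 500 + 120 × (7) = 1340 ft.

1340 ft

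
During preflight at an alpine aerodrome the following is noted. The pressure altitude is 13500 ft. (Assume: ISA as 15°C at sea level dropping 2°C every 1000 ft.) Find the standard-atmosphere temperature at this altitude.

ISA temperature = 15 − 2 × (13500/1000) = 15 − 27 = -12°C.

-12°C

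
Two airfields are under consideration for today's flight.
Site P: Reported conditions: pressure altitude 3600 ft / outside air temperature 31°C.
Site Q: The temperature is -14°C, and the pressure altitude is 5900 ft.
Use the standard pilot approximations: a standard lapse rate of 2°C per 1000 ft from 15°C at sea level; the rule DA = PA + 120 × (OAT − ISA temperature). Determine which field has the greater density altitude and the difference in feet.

Site P by 2548 ft

Site P: ISA temp = 7.8°C, deviation +23.2°C, DA = 3600 + 120 × 23.2 = 6384 ft.
Site Q: ISA temp = 3.2°C, deviation -17.2°C, DA = 5900 + 120 × (-17.2) = 3836 ft.
Site P is higher by 6384 − 3836 = 2548 ft.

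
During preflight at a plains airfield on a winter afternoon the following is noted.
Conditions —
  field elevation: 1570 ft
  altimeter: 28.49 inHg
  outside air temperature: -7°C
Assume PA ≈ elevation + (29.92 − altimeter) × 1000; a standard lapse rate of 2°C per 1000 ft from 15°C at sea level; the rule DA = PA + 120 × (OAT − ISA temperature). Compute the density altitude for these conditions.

1080 ft

Pressure altitude = 1570 + (29.92 − 28.49) × 1000 = 1570 + (+1430) = 3000 ft.
ISA temperature at 3000 ft = 15 − 2 × (3000/1000) = 9°C.
ISA deviation = -7 − 9 = -16°C.
Density altitude = 3000 + 120 × (-16) = 1080 ft.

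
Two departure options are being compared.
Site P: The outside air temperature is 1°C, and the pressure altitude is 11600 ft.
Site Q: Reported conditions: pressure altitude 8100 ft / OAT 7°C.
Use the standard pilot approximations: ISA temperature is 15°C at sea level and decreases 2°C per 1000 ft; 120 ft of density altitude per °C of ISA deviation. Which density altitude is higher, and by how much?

Site P by 3620 ft

Site P: ISA temp = -8.2°C, deviation +9.2°C, DA = 11600 + 120 × 9.2 = 12704 ft.
Site Q: ISA temp = -1.2°C, deviation +8.2°C, DA = 8100 + 120 × 8.2 = 9084 ft.
Site P is higher by 12704 − 9084 = 3620 ft.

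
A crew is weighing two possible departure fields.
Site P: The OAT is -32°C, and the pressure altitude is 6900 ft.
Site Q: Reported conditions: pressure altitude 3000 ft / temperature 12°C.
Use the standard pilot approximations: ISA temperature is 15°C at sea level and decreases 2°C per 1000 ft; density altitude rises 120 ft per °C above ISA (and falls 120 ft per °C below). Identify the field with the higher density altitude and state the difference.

Site Q by 444 ft

Site P: ISA temp = 1.2°C, deviation -33.2°C, DA = 6900 + 120 × (-33.2) = 2916 ft.
Site Q: ISA temp = 9°C, deviation +3°C, DA = 3000 + 120 × 3 = 3360 ft.
Site Q is higher by 3360 − 2916 = 444 ft.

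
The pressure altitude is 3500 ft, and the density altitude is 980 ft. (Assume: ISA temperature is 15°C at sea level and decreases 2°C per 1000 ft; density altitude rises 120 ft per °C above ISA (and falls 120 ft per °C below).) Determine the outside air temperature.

-13°C

Density altitude − pressure altitude = 980 − 3500 = -2520 ft.
At 120 ft/°C that is an ISA deviation of -2520/120 = -21°C.
ISA temperature at 3500 ft = 15 − 2 × (3500/1000) = 8°C.
OAT = ISA + deviation = 8 + (-21) = -13°C.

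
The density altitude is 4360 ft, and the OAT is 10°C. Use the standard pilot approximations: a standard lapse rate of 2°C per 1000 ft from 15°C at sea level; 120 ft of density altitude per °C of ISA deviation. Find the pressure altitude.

4000 ft

DA = PA + 120 × (OAT − (15 − 2·PA/1000)) = PA + 120·OAT − 1800 + 0.24·PA = 1.24·PA + 120·OAT − 1800.
So 1.24·PA = 4360 − 120 × 10 + 1800 = 4960.
PA = 4960 / 1.24 = 4000 ft.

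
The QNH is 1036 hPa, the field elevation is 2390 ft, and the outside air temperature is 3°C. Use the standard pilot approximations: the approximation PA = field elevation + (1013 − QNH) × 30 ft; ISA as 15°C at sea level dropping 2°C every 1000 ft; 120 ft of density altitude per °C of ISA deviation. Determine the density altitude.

668 ft

Pressure altitude = 2390 + (1013 − 1036) × 30 = 2390 + (-690) = 1700 ft.
ISA temperature at 1700 ft = 15 − 2 × (1700/1000) = 11.6°C.
ISA deviation = 3 − 11.6 = -8.6°C.
Density altitude = 1700 + 120 × (-8.6) = 668 ft.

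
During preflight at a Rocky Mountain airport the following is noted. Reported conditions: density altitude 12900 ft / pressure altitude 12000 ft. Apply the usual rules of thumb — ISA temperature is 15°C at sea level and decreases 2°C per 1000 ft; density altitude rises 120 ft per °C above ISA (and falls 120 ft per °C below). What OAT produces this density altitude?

-1.5°C

Density altitude − pressure altitude = 12900 − 12000 = +900 ft.
At 120 ft/°C that is an ISA deviation of 900/120 = +7.5°C.
ISA temperature at 12000 ft = 15 − 2 × (12000/1000) = -9°C.
OAT = ISA + deviation = -9 + (+7.5) = -1.5°C.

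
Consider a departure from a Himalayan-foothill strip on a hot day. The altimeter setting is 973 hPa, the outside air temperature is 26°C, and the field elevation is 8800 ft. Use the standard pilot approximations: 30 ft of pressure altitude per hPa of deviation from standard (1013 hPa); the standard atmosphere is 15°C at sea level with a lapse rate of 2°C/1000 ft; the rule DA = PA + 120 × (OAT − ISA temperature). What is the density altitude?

Pressure altitude = 8800 + (1013 − 973) × 30 = 8800 + (+1200) = 10000 ft.
ISA temperature at 10000 ft = 15 − 2 × (10000/1000) = -5°C.
ISA deviation = 26 − (-5) = +31°C.
Density altitude = 10000 + 120 × (31) = 13720 ft.

13720 ft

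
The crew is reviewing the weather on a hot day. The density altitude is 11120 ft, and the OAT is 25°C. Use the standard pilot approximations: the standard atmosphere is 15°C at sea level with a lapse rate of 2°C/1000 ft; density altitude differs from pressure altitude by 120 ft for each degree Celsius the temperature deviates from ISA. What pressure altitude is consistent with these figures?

DA = PA + 120 × (OAT − (15 − 2·PA/1000)) = PA + 120·OAT − 1800 + 0.24·PA = 1.24·PA + 120·OAT − 1800.
So 1.24·PA = 11120 − 120 × 25 + 1800 = 9920.
PA = 9920 / 1.24 = 8000 ft.

8000 ft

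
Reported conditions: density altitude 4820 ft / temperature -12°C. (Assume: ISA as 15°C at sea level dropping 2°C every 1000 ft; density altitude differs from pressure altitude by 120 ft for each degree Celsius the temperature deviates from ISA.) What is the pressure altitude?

6500 ft

DA = PA + 120 × (OAT − (15 − 2·PA/1000)) = PA + 120·OAT − 1800 + 0.24·PA = 1.24·PA + 120·OAT − 1800.
So 1.24·PA = 4820 − 120 × (-12) + 1800 = 8060.
PA = 8060 / 1.24 = 6500 ft.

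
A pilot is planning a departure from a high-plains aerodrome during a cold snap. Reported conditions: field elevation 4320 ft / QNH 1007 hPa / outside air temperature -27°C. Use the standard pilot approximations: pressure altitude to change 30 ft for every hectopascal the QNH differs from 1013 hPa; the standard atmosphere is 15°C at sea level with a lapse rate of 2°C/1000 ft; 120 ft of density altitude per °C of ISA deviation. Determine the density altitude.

540 ft

Pressure altitude = 4320 + (1013 − 1007) × 30 = 4320 + (+180) = 4500 ft.
ISA temperature at 4500 ft = 15 − 2 × (4500/1000) = 6°C.
ISA deviation = -27 − 6 = -33°C.
Density altitude = 4500 + 120 × (-33) = 540 ft.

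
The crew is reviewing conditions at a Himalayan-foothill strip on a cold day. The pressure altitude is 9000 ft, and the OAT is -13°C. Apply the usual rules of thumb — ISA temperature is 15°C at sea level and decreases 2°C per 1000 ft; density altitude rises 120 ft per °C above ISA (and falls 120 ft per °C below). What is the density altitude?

ISA temperature at 9000 ft = 15 − 2 × (9000/1000) = -3°C.
ISA deviation = -13 − (-3) = -10°C.
Density altitude = 9000 + 120 × (-10) = 9000 + (-1200) = 7800 ft.

7800 ft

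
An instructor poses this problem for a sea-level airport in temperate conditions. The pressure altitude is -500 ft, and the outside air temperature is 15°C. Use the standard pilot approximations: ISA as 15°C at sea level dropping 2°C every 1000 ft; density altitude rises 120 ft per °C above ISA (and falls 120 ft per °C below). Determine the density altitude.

-620 ft

ISA temperature at -500 ft = 15 − 2 × (-500/1000) = 16°C.
ISA deviation = 15 − 16 = -1°C.
Density altitude = -500 + 120 × (-1) = -500 + (-120) = -620 ft.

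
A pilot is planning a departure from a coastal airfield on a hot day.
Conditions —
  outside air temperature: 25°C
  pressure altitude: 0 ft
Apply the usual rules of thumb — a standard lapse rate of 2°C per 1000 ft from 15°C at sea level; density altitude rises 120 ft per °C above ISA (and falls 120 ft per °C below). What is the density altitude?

1200 ft

ISA temperature at 0 ft = 15 − 2 × (0/1000) = 15°C.
ISA deviation = 25 − 15 = +10°C.
Density altitude = 0 + 120 × (10) = 0 + (+1200) = 1200 ft.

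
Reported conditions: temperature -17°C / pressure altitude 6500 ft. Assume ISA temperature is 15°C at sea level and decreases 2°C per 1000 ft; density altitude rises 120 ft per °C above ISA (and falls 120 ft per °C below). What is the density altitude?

ISA temperature at 6500 ft = 15 − 2 × (6500/1000) = 2°C.
ISA deviation = -17 − 2 = -19°C.
Density altitude = 6500 + 120 × (-19) = 6500 + (-2280) = 4220 ft.

4220 ft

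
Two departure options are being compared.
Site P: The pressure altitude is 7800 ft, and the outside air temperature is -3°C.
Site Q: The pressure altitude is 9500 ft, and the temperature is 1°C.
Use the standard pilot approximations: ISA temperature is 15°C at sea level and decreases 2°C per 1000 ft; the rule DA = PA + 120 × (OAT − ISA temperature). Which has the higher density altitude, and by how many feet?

Site Q by 2588 ft

Site P: ISA temp = -0.6°C, deviation -2.4°C, DA = 7800 + 120 × (-2.4) = 7512 ft.
Site Q: ISA temp = -4°C, deviation +5°C, DA = 9500 + 120 × 5 = 10100 ft.
Site Q is higher by 10100 − 7512 = 2588 ft.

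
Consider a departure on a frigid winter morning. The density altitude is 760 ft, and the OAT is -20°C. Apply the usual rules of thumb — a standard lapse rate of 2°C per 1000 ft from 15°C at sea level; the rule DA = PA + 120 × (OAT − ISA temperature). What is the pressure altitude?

4000 ft

DA = PA + 120 × (OAT − (15 − 2·PA/1000)) = PA + 120·OAT − 1800 + 0.24·PA = 1.24·PA + 120·OAT − 1800.
So 1.24·PA = 760 − 120 × (-20) + 1800 = 4960.
PA = 4960 / 1.24 = 4000 ft.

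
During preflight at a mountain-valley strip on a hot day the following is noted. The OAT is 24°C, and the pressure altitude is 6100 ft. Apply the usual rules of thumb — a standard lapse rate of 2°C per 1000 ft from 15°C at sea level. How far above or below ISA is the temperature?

ISA temperature at 6100 ft = 15 − 2 × (6100/1000) = 2.8°C.
Deviation = OAT − ISA = 24 − 2.8 = +21.2°C.

ISA+21.2°C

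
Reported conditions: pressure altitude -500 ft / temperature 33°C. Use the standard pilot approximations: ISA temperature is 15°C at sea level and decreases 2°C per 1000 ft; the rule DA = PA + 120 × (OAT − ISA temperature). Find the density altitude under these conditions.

1540 ft

ISA temperature at -500 ft = 15 − 2 × (-500/1000) = 16°C.
ISA deviation = 33 − 16 = +17°C.
Density altitude = -500 + 120 × (17) = -500 + (+2040) = 1540 ft.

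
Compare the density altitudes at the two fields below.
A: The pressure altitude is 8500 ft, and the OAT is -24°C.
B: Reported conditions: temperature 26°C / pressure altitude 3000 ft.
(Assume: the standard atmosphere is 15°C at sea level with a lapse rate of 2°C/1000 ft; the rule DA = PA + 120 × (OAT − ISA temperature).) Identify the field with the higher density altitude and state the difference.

A: ISA temp = -2°C, deviation -22°C, DA = 8500 + 120 × (-22) = 5860 ft.
B: ISA temp = 9°C, deviation +17°C, DA = 3000 + 120 × 17 = 5040 ft.
A is higher by 5860 − 5040 = 820 ft.

A by 820 ft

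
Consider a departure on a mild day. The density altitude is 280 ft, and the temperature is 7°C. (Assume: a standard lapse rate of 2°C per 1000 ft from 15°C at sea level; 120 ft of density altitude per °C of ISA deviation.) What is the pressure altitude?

DA = PA + 120 × (OAT − (15 − 2·PA/1000)) = PA + 120·OAT − 1800 + 0.24·PA = 1.24·PA + 120·OAT − 1800.
So 1.24·PA = 280 − 120 × 7 + 1800 = 1240.
PA = 1240 / 1.24 = 1000 ft.

1000 ft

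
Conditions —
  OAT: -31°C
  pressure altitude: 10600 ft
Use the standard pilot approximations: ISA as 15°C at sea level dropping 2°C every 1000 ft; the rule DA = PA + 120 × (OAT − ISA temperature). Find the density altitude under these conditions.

ISA temperature at 10600 ft = 15 − 2 × (10600/1000) = -6.2°C.
ISA deviation = -31 − (-6.2) = -24.8°C.
Density altitude = 10600 + 120 × (-24.8) = 10600 + (-2976) = 7624 ft.

7624 ft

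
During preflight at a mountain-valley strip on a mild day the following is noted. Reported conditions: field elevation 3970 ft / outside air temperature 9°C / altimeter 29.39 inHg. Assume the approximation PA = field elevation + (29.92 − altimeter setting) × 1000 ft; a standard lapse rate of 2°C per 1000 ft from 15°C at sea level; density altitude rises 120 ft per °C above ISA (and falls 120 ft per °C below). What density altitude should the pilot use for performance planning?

4860 ft

Pressure altitude = 3970 + (29.92 − 29.39) × 1000 = 3970 + (+530) = 4500 ft.
ISA temperature at 4500 ft = 15 − 2 × (4500/1000) = 6°C.
ISA deviation = 9 − 6 = +3°C.
Density altitude = 4500 + 120 × (3) = 4860 ft.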